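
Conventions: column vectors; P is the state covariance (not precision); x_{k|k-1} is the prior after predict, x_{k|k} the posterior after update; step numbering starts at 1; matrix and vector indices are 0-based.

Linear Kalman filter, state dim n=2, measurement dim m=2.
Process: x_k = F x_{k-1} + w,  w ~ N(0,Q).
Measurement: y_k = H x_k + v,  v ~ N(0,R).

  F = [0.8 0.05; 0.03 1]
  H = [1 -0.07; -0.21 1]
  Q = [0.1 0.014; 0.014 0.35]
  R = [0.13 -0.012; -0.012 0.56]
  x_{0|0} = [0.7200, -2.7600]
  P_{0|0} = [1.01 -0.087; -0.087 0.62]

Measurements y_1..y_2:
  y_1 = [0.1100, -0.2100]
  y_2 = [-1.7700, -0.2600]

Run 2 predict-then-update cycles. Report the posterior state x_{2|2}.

x_post = [-1.0314, -0.8283]

step 1: x^-=[0.4380, -2.7384]  P^-=[0.7410 -0.0005; -0.0005 0.9657]  S=[0.8758 -0.2357; -0.2357 1.5586]  K=[0.8539 0.0290; 0.0928 0.6337]  nu=[-0.5197, 2.6204]  x^+=[0.0702, -1.1261]  P^+=[0.1127 0.0297; 0.0297 0.3600]
step 2: x^-=[-0.0002, -1.1240]  P^-=[0.1754 0.0585; 0.0585 0.7119]  S=[0.3007 -0.0393; -0.0393 1.2550]  K=[0.5743 0.0352; 0.1021 0.5606]  nu=[-1.8485, 0.8640]  x^+=[-1.0314, -0.8283]  P^+=[0.0763 0.0289; 0.0289 0.3188]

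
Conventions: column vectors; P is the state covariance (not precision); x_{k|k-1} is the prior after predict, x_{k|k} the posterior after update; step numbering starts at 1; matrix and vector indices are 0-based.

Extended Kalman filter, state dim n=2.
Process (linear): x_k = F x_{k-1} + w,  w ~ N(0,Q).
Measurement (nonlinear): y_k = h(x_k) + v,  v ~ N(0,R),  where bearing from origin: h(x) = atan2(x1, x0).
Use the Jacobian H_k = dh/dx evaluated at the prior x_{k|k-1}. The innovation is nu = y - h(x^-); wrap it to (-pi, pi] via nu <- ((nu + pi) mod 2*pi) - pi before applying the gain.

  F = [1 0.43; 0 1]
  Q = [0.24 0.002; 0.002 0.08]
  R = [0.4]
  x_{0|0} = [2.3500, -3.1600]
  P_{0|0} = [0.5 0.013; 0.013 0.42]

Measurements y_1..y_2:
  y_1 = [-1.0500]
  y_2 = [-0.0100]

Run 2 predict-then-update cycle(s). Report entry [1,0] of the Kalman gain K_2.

step 1: x^-=[0.9912, -3.1600]  P^-=[0.8288 0.1956; 0.1956 0.5000]  H_jac=[0.2881 0.0904]  S=[0.4831]  K=[0.5309; 0.2102]  nu=[0.2168]  x^+=[1.1063, -3.1144]  P^+=[0.6927 0.1417; 0.1417 0.4787]
step 2: x^-=[-0.2329, -3.1144]  P^-=[1.1430 0.3495; 0.3495 0.5587]  H_jac=[0.3193 -0.0239]  S=[0.5115]  K=[0.6972; 0.1921]  nu=[1.6354]  x^+=[0.9073, -2.8003]  P^+=[0.8944 0.2810; 0.2810 0.5398]

K[1,0] = 0.1921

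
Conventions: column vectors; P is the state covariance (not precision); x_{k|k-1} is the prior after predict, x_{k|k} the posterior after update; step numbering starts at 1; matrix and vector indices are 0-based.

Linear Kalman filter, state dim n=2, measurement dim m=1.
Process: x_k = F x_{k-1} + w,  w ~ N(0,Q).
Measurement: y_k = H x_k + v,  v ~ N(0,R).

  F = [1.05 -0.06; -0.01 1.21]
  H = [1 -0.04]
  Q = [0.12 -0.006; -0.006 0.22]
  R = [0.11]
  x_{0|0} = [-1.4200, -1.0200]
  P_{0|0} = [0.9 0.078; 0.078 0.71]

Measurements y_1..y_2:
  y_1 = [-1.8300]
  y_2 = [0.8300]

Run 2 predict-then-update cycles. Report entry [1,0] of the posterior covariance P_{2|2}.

P_post[1,0] = 0.0431

step 1: x^-=[-1.4298, -1.2200]  P^-=[1.1050 0.0321; 0.0321 1.2577]  S=[1.2144]  K=[0.9088; -0.0150]  nu=[-0.4490]  x^+=[-1.8379, -1.2133]  P^+=[0.1019 0.0487; 0.0487 1.2574]
step 2: x^-=[-1.8570, -1.4497]  P^-=[0.2308 -0.0365; -0.0365 2.0599]  S=[0.3470]  K=[0.6693; -0.3427]  nu=[2.6290]  x^+=[-0.0975, -2.3507]  P^+=[0.0753 0.0431; 0.0431 2.0191]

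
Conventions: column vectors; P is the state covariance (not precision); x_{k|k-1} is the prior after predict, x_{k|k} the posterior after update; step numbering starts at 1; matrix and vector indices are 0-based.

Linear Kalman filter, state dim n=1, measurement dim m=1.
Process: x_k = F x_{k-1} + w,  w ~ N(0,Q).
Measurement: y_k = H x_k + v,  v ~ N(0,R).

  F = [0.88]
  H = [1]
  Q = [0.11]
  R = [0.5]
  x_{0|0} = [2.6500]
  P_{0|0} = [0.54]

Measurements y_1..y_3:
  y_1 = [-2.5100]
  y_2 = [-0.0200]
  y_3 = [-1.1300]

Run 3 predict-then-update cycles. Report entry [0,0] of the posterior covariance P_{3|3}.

P_post[0,0] = 0.1701

step 1: x^-=[2.3320]  P^-=[0.5282]  S=[1.0282]  K=[0.5137]  nu=[-4.8420]  x^+=[-0.1553]  P^+=[0.2569]
step 2: x^-=[-0.1367]  P^-=[0.3089]  S=[0.8089]  K=[0.3819]  nu=[0.1167]  x^+=[-0.0921]  P^+=[0.1909]
step 3: x^-=[-0.0811]  P^-=[0.2579]  S=[0.7579]  K=[0.3403]  nu=[-1.0489]  x^+=[-0.4380]  P^+=[0.1701]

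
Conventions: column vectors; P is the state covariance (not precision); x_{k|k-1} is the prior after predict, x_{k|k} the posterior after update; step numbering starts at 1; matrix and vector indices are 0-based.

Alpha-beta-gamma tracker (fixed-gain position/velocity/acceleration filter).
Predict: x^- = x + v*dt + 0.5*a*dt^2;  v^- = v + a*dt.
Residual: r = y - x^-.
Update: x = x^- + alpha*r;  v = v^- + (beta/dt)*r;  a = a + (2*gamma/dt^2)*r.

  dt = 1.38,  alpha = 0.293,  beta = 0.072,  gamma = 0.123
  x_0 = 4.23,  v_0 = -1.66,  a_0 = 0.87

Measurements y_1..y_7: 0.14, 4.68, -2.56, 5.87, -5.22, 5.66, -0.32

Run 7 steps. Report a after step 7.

step 1: x_pred=2.7676  r=-2.6276  x^+=1.9977  v^+=-0.5965  a^+=0.5306
step 2: x_pred=1.6798  r=3.0002  x^+=2.5588  v^+=0.2922  a^+=0.9181
step 3: x_pred=3.8364  r=-6.3964  x^+=1.9622  v^+=1.2255  a^+=0.0919
step 4: x_pred=3.7410  r=2.1290  x^+=4.3648  v^+=1.4634  a^+=0.3669
step 5: x_pred=6.7336  r=-11.9536  x^+=3.2312  v^+=1.3461  a^+=-1.1772
step 6: x_pred=3.9679  r=1.6921  x^+=4.4637  v^+=-0.1902  a^+=-0.9586
step 7: x_pred=3.2884  r=-3.6084  x^+=2.2311  v^+=-1.7014  a^+=-1.4247

a_post = -1.4247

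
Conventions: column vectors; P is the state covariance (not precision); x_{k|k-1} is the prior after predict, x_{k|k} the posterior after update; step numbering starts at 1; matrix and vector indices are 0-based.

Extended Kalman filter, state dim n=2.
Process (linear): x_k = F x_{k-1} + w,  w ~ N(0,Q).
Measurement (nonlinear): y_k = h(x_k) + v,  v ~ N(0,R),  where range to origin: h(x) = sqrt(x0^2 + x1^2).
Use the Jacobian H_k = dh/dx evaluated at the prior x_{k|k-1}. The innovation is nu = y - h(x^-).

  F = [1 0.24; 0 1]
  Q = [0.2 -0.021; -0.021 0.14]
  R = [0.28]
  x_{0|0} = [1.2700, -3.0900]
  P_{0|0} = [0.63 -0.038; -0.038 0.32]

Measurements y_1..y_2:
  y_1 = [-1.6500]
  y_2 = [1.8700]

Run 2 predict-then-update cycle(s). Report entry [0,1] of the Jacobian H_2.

step 1: x^-=[0.5284, -3.0900]  P^-=[0.8302 0.0178; 0.0178 0.4600]  H_jac=[0.1686 -0.9857]  S=[0.7446]  K=[0.1644; -0.6049]  nu=[-4.7849]  x^+=[-0.2581, -0.1956]  P^+=[0.8101 0.0918; 0.0918 0.1875]
step 2: x^-=[-0.3050, -0.1956]  P^-=[1.0650 0.1158; 0.1158 0.3275]  H_jac=[-0.8418 -0.5398]  S=[1.2354]  K=[-0.7763; -0.2221]  nu=[1.5077]  x^+=[-1.4754, -0.5304]  P^+=[0.3205 -0.0971; -0.0971 0.2666]

H_jac[0,1] = -0.5398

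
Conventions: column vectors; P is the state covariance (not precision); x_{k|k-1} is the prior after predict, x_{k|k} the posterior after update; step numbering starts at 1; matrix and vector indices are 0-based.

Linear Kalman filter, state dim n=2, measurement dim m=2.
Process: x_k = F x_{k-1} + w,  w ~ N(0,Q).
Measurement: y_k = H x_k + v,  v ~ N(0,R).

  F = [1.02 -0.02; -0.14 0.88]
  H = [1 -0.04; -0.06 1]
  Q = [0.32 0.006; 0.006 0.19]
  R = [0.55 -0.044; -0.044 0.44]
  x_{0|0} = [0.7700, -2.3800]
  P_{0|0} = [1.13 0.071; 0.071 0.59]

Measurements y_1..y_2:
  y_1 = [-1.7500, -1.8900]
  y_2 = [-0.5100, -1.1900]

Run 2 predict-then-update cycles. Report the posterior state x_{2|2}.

x_post = [-0.8045, -1.4484]

step 1: x^-=[0.8330, -2.2022]  P^-=[1.4930 -0.1018; -0.1018 0.6515]  S=[2.0522 -0.2617; -0.2617 1.1091]  K=[0.7294 -0.0005; 0.0137 0.5962]  nu=[-2.6711, 0.3622]  x^+=[-1.1156, -2.0229]  P^+=[0.4009 -0.0082; -0.0082 0.2612]
step 2: x^-=[-1.0974, -1.6240]  P^-=[0.7375 -0.0633; -0.0633 0.4022]  S=[1.2932 -0.1678; -0.1678 0.8524]  K=[0.5705 -0.0139; 0.0004 0.4763]  nu=[0.5225, 0.3681]  x^+=[-0.8045, -1.4484]  P^+=[0.3139 -0.0124; -0.0124 0.2088]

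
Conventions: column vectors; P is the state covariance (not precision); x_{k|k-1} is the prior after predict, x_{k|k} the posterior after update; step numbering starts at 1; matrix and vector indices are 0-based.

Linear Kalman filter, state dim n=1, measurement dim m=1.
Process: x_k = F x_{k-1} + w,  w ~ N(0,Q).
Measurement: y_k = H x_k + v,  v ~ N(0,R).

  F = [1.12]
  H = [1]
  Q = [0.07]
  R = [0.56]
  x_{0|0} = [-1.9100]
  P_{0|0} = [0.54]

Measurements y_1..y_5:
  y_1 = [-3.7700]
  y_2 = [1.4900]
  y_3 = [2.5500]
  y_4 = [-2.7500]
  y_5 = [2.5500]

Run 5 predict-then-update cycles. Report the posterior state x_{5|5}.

step 1: x^-=[-2.1392]  P^-=[0.7474]  S=[1.3074]  K=[0.5717]  nu=[-1.6308]  x^+=[-3.0715]  P^+=[0.3201]
step 2: x^-=[-3.4400]  P^-=[0.4716]  S=[1.0316]  K=[0.4571]  nu=[4.9300]  x^+=[-1.1863]  P^+=[0.2560]
step 3: x^-=[-1.3287]  P^-=[0.3911]  S=[0.9511]  K=[0.4112]  nu=[3.8787]  x^+=[0.2663]  P^+=[0.2303]
step 4: x^-=[0.2983]  P^-=[0.3589]  S=[0.9189]  K=[0.3906]  nu=[-3.0483]  x^+=[-0.8922]  P^+=[0.2187]
step 5: x^-=[-0.9993]  P^-=[0.3444]  S=[0.9044]  K=[0.3808]  nu=[3.5493]  x^+=[0.3522]  P^+=[0.2132]

x_post = [0.3522]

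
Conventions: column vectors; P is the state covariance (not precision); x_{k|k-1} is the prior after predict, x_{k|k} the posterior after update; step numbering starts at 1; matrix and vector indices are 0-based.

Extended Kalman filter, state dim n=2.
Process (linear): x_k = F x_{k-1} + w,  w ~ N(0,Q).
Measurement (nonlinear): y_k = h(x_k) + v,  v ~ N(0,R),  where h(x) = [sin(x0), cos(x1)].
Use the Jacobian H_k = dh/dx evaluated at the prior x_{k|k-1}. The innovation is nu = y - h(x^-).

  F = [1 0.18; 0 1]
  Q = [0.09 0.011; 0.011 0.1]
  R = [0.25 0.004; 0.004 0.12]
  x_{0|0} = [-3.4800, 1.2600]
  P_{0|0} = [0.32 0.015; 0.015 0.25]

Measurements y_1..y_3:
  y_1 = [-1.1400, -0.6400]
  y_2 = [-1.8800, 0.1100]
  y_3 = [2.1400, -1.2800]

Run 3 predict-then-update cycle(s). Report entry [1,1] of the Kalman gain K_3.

step 1: x^-=[-3.2532, 1.2600]  P^-=[0.4235 0.0710; 0.0710 0.3500]  H_jac=[-0.9938 0.0000; 0.0000 -0.9521]  S=[0.6682 0.0712; 0.0712 0.4373]  K=[-0.6242 -0.0530; -0.0248 -0.7580]  nu=[-1.2514, -0.9458]  x^+=[-2.4220, 2.0081]  P^+=[0.1572 0.0093; 0.0093 0.0956]
step 2: x^-=[-2.0606, 2.0081]  P^-=[0.2537 0.0375; 0.0375 0.1956]  H_jac=[-0.4704 0.0000; 0.0000 -0.9059]  S=[0.3061 0.0200; 0.0200 0.2806]  K=[-0.3837 -0.0938; -0.0165 -0.6306]  nu=[-0.9976, 0.5335]  x^+=[-1.7279, 1.6881]  P^+=[0.2047 0.0141; 0.0141 0.0836]
step 3: x^-=[-1.4240, 1.6881]  P^-=[0.3025 0.0402; 0.0402 0.1836]  H_jac=[0.1463 0.0000; 0.0000 -0.9931]  S=[0.2565 -0.0018; -0.0018 0.3011]  K=[0.1716 -0.1314; 0.0186 -0.6055]  nu=[3.1292, -1.1629]  x^+=[-0.7342, 2.4504]  P^+=[0.2897 0.0152; 0.0152 0.0731]

K[1,1] = -0.6055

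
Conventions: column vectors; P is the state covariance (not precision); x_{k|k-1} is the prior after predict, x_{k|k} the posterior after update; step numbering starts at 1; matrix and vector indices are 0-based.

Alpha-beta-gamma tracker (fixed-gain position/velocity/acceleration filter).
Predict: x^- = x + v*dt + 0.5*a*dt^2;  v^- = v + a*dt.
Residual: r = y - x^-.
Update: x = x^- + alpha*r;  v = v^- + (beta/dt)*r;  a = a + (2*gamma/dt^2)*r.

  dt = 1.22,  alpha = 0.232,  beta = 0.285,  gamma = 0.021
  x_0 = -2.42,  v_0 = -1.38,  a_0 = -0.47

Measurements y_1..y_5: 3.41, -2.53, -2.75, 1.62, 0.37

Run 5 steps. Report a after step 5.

step 1: x_pred=-4.4534  r=7.8634  x^+=-2.6291  v^+=-0.1165  a^+=-0.2481
step 2: x_pred=-2.9558  r=0.4258  x^+=-2.8570  v^+=-0.3197  a^+=-0.2361
step 3: x_pred=-3.4227  r=0.6727  x^+=-3.2667  v^+=-0.4506  a^+=-0.2171
step 4: x_pred=-3.9779  r=5.5979  x^+=-2.6792  v^+=0.5923  a^+=-0.0591
step 5: x_pred=-2.0007  r=2.3707  x^+=-1.4507  v^+=1.0739  a^+=0.0077

a_post = 0.0077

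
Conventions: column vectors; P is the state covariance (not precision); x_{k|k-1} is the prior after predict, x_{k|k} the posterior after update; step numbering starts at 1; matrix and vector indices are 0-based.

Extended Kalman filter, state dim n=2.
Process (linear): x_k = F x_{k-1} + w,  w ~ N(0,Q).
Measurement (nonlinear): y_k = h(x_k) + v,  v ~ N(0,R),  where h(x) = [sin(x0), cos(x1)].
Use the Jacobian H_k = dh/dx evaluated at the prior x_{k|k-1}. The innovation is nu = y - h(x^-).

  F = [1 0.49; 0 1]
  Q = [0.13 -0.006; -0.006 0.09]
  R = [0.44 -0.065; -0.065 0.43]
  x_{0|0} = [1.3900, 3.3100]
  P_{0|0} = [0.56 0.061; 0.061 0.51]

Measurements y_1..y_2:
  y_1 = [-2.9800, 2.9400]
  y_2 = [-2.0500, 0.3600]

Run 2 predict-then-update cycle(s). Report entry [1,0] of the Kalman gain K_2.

step 1: x^-=[3.0119, 3.3100]  P^-=[0.8722 0.3049; 0.3049 0.6000]  H_jac=[-0.9916 0.0000; 0.0000 0.1676]  S=[1.2976 -0.1157; -0.1157 0.4469]  K=[-0.6718 -0.0595; -0.2180 0.1686]  nu=[-3.1093, 3.9259]  x^+=[4.8671, 4.6497]  P^+=[0.2942 0.1078; 0.1078 0.5171]
step 2: x^-=[7.1454, 4.6497]  P^-=[0.6540 0.3552; 0.3552 0.6071]  H_jac=[0.6507 0.0000; 0.0000 0.9980]  S=[0.7169 0.1657; 0.1657 1.0348]  K=[0.5342 0.2570; 0.1942 0.5545]  nu=[-2.8093, 0.4226]  x^+=[5.7533, 4.3384]  P^+=[0.3355 0.0760; 0.0760 0.2263]

K[1,0] = 0.1942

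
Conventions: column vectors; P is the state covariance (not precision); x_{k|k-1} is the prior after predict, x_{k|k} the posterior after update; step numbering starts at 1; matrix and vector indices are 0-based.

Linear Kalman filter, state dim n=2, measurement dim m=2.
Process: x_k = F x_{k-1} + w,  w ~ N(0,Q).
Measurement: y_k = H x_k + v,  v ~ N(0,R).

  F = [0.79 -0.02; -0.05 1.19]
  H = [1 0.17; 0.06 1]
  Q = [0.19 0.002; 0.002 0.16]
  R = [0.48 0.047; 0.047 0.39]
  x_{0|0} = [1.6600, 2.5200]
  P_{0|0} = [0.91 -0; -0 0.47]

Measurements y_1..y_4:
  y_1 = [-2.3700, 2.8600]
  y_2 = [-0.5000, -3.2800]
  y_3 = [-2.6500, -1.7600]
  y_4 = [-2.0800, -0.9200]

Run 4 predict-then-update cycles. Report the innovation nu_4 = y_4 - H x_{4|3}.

innov = [-0.9288, 0.4127]

step 1: x^-=[1.2610, 2.9158]  P^-=[0.7581 -0.0451; -0.0451 0.8278]  S=[1.2467 0.1876; 0.1876 1.2152]  K=[0.6162 -0.0949; -0.0261 0.6831]  nu=[-4.1267, -0.1315]  x^+=[-1.2695, 2.9338]  P^+=[0.2957 -0.0258; -0.0258 0.2667]
step 2: x^-=[-1.0616, 3.5547]  P^-=[0.3755 -0.0403; -0.0403 0.5415]  S=[0.8574 0.1209; 0.1209 0.9280]  K=[0.4407 -0.0765; -0.0219 0.5838]  nu=[-0.0427, -6.7710]  x^+=[-0.5621, -0.3970]  P^+=[0.2117 -0.0218; -0.0218 0.2279]
step 3: x^-=[-0.4361, -0.4443]  P^-=[0.3229 -0.0323; -0.0323 0.4859]  S=[0.8059 0.1163; 0.1163 0.8732]  K=[0.4037 -0.0686; -0.0180 0.5567]  nu=[-2.1383, -1.2895]  x^+=[-1.2109, -1.1237]  P^+=[0.1939 -0.0194; -0.0194 0.2174]
step 4: x^-=[-0.9342, -1.2767]  P^-=[0.3117 -0.0291; -0.0291 0.4707]  S=[0.7954 0.1163; 0.1163 0.8583]  K=[0.3952 -0.0657; -0.0162 0.5485]  nu=[-0.9288, 0.4127]  x^+=[-1.3284, -1.0352]  P^+=[0.1898 -0.0184; -0.0184 0.2143]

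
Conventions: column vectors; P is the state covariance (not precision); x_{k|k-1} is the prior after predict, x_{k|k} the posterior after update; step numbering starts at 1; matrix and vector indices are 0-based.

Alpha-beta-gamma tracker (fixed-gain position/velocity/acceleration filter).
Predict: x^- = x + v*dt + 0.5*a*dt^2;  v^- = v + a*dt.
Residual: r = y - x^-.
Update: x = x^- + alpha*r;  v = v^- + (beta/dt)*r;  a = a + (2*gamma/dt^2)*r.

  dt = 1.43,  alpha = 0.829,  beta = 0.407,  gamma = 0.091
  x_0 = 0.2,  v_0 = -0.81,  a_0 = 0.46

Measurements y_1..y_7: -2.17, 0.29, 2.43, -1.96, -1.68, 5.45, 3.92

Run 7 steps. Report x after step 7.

x_post = 4.5042

step 1: x_pred=-0.4880  r=-1.6820  x^+=-1.8824  v^+=-0.6309  a^+=0.3103
step 2: x_pred=-2.4673  r=2.7573  x^+=-0.1815  v^+=0.5976  a^+=0.5557
step 3: x_pred=1.2412  r=1.1888  x^+=2.2267  v^+=1.7306  a^+=0.6615
step 4: x_pred=5.3778  r=-7.3378  x^+=-0.7052  v^+=0.5881  a^+=0.0084
step 5: x_pred=0.1444  r=-1.8244  x^+=-1.3680  v^+=0.0809  a^+=-0.1539
step 6: x_pred=-1.4097  r=6.8597  x^+=4.2770  v^+=1.8132  a^+=0.4566
step 7: x_pred=7.3366  r=-3.4166  x^+=4.5042  v^+=1.4937  a^+=0.1525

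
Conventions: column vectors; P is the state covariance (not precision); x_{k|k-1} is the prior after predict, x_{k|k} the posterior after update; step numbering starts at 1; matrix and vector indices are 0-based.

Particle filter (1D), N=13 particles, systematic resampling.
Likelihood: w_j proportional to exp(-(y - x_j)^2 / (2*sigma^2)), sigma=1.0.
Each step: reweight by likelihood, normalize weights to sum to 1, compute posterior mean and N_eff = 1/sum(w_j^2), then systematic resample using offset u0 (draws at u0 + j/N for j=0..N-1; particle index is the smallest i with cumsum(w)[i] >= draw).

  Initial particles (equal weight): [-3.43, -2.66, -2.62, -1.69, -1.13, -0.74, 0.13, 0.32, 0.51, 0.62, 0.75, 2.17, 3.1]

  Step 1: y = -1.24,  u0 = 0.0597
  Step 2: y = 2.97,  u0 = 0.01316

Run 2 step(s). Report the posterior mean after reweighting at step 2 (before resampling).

step 1: w=[0.0188, 0.0753, 0.0797, 0.1866, 0.2052, 0.1822, 0.0808, 0.0611, 0.0446, 0.0366, 0.0285, 0.0006, 0.0000]  mean=-1.0571  Neff=7.3055  idx=[1, 2, 3, 3, 4, 4, 4, 5, 5, 6, 7, 8, 10]
step 2: w=[0.0000, 0.0000, 0.0001, 0.0001, 0.0012, 0.0012, 0.0012, 0.0056, 0.0056, 0.0964, 0.1623, 0.2638, 0.4625]  mean=0.5331  Neff=3.1328  idx=[8, 9, 10, 10, 11, 11, 11, 12, 12, 12, 12, 12, 12]

post_mean = 0.5331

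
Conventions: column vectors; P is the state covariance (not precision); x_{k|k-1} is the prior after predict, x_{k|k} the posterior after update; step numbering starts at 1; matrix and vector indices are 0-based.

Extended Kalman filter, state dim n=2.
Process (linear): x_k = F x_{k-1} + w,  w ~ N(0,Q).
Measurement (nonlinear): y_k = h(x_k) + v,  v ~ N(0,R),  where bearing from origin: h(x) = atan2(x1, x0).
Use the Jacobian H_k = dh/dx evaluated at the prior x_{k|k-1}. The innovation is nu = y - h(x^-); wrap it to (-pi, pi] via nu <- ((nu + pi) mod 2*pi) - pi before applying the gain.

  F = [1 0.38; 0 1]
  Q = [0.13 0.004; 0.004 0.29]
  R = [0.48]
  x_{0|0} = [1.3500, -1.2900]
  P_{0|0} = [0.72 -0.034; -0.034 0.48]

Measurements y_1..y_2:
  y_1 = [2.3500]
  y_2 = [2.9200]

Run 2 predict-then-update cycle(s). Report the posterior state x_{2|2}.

step 1: x^-=[0.8598, -1.2900]  P^-=[0.8935 0.1524; 0.1524 0.7700]  H_jac=[0.5367 0.3577]  S=[0.8945]  K=[0.5971; 0.3994]  nu=[-2.9503]  x^+=[-0.9018, -2.4684]  P^+=[0.5746 -0.0609; -0.0609 0.6273]
step 2: x^-=[-1.8398, -2.4684]  P^-=[0.7489 0.1815; 0.1815 0.9173]  H_jac=[0.2604 -0.1941]  S=[0.5470]  K=[0.2921; -0.2391]  nu=[-1.1519]  x^+=[-2.1763, -2.1929]  P^+=[0.7022 0.2197; 0.2197 0.8860]

x_post = [-2.1763, -2.1929]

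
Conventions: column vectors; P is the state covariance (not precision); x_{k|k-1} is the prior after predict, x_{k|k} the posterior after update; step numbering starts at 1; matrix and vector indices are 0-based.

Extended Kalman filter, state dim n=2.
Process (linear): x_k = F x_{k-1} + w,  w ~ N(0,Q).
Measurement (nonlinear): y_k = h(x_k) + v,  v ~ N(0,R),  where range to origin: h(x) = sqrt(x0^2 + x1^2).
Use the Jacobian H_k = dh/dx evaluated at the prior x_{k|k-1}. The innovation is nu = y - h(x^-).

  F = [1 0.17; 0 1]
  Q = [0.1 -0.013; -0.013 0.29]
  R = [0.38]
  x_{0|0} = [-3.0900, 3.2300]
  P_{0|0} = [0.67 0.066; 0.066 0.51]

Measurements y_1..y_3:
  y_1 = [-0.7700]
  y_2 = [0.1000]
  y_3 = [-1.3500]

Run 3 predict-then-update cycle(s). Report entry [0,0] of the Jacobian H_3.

H_jac[0,0] = -0.6070

step 1: x^-=[-2.5409, 3.2300]  P^-=[0.8072 0.1397; 0.1397 0.8000]  H_jac=[-0.6183 0.7860]  S=[1.0470]  K=[-0.3718; 0.5181]  nu=[-4.8796]  x^+=[-0.7267, 0.7021]  P^+=[0.6625 0.3414; 0.3414 0.5190]
step 2: x^-=[-0.6073, 0.7021]  P^-=[0.8935 0.4166; 0.4166 0.8090]  H_jac=[-0.6542 0.7563]  S=[0.8129]  K=[-0.3315; 0.4174]  nu=[-0.8283]  x^+=[-0.3327, 0.3563]  P^+=[0.8042 0.5291; 0.5291 0.6674]
step 3: x^-=[-0.2721, 0.3563]  P^-=[1.1034 0.6295; 0.6295 0.9574]  H_jac=[-0.6070 0.7947]  S=[0.7838]  K=[-0.2161; 0.4832]  nu=[-1.7984]  x^+=[0.1165, -0.5127]  P^+=[1.0667 0.7114; 0.7114 0.7744]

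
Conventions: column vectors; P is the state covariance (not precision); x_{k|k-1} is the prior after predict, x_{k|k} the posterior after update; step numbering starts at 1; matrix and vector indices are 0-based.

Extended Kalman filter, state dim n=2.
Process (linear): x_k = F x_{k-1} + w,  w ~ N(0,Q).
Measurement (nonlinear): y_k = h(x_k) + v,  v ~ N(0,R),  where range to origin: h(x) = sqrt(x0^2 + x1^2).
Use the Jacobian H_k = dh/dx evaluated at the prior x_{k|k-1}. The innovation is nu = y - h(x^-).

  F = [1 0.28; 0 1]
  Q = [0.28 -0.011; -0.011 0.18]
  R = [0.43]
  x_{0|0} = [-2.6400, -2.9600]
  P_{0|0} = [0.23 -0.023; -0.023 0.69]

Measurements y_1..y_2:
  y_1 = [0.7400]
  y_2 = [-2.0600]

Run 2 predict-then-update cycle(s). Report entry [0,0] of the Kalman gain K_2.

step 1: x^-=[-3.4688, -2.9600]  P^-=[0.5512 0.1592; 0.1592 0.8700]  H_jac=[-0.7607 -0.6491]  S=[1.2728]  K=[-0.4106; -0.5389]  nu=[-3.8201]  x^+=[-1.9001, -0.9015]  P^+=[0.3366 -0.1224; -0.1224 0.5004]
step 2: x^-=[-2.1526, -0.9015]  P^-=[0.5873 0.0067; 0.0067 0.6804]  H_jac=[-0.9224 -0.3863]  S=[1.0359]  K=[-0.5254; -0.2597]  nu=[-4.3937]  x^+=[0.1558, 0.2395]  P^+=[0.3013 -0.1347; -0.1347 0.6106]

K[0,0] = -0.5254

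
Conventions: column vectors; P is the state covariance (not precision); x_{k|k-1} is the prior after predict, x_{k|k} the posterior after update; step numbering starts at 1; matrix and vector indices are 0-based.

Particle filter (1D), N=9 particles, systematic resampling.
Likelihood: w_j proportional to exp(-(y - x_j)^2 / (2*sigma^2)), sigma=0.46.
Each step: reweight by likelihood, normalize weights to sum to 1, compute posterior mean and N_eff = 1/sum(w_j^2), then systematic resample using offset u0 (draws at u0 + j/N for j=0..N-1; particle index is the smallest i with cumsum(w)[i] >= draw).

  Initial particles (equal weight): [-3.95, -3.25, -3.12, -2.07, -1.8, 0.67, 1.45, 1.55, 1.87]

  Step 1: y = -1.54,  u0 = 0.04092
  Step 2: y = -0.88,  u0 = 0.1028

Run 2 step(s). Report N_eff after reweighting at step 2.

N_eff = 6.9235

step 1: w=[0.0000, 0.0007, 0.0020, 0.3756, 0.6217, 0.0000, 0.0000, 0.0000, 0.0000]  mean=-1.9051  Neff=1.8955  idx=[3, 3, 3, 3, 4, 4, 4, 4, 4]
step 2: w=[0.0431, 0.0431, 0.0431, 0.0431, 0.1655, 0.1655, 0.1655, 0.1655, 0.1655]  mean=-1.8465  Neff=6.9235  idx=[2, 4, 4, 5, 6, 6, 7, 8, 8]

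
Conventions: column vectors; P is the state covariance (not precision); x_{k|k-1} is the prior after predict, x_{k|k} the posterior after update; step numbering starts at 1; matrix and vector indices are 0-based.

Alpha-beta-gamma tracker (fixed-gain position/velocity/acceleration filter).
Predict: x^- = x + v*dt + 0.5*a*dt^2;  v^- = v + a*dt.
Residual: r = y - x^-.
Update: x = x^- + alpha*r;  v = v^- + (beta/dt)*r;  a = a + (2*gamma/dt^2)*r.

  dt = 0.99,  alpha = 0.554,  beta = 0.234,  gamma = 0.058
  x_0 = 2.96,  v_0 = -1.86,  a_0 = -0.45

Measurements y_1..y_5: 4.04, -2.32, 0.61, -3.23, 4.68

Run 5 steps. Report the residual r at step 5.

resid = 9.8161

step 1: x_pred=0.8981  r=3.1419  x^+=2.6387  v^+=-1.5629  a^+=-0.0781
step 2: x_pred=1.0532  r=-3.3732  x^+=-0.8156  v^+=-2.4375  a^+=-0.4774
step 3: x_pred=-3.4626  r=4.0726  x^+=-1.2064  v^+=-1.9475  a^+=0.0046
step 4: x_pred=-3.1321  r=-0.0979  x^+=-3.1864  v^+=-1.9660  a^+=-0.0069
step 5: x_pred=-5.1361  r=9.8161  x^+=0.3020  v^+=0.3473  a^+=1.1549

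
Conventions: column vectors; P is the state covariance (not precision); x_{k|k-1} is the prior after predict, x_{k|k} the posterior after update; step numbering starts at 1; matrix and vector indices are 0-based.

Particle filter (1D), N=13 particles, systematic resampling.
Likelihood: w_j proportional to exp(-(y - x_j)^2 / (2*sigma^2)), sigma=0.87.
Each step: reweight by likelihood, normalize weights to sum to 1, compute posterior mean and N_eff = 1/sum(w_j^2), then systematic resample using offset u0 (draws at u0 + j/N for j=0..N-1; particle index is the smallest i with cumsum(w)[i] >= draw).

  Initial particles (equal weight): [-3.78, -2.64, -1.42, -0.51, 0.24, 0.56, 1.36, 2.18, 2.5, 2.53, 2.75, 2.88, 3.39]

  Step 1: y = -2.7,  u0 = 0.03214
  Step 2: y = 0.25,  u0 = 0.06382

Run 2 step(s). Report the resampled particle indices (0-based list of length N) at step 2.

step 1: w=[0.2508, 0.5406, 0.1836, 0.0228, 0.0018, 0.0005, 0.0000, 0.0000, 0.0000, 0.0000, 0.0000, 0.0000, 0.0000]  mean=-2.6466  Neff=2.5686  idx=[0, 0, 0, 1, 1, 1, 1, 1, 1, 1, 2, 2, 2]
step 2: w=[0.0000, 0.0000, 0.0000, 0.0080, 0.0080, 0.0080, 0.0080, 0.0080, 0.0080, 0.0080, 0.3147, 0.3147, 0.3147]  mean=-1.4884  Neff=3.3612  idx=[10, 10, 10, 10, 11, 11, 11, 11, 11, 12, 12, 12, 12]

resampled_idx = [10, 10, 10, 10, 11, 11, 11, 11, 11, 12, 12, 12, 12]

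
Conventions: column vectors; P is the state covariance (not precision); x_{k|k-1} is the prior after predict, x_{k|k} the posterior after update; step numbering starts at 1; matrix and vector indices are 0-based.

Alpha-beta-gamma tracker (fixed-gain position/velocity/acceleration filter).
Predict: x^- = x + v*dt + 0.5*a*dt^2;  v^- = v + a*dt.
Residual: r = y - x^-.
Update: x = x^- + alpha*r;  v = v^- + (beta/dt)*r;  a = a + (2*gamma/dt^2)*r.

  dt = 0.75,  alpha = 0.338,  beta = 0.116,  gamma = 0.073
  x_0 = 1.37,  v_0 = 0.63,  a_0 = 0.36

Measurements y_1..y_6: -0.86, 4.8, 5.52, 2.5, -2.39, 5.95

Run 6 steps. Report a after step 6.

a_post = -1.1073

step 1: x_pred=1.9438  r=-2.8038  x^+=0.9961  v^+=0.4664  a^+=-0.3677
step 2: x_pred=1.2424  r=3.5576  x^+=2.4449  v^+=0.7408  a^+=0.5557
step 3: x_pred=3.1568  r=2.3632  x^+=3.9555  v^+=1.5231  a^+=1.1691
step 4: x_pred=5.4266  r=-2.9266  x^+=4.4374  v^+=1.9472  a^+=0.4094
step 5: x_pred=6.0130  r=-8.4030  x^+=3.1728  v^+=0.9546  a^+=-1.7716
step 6: x_pred=3.3905  r=2.5595  x^+=4.2556  v^+=0.0218  a^+=-1.1073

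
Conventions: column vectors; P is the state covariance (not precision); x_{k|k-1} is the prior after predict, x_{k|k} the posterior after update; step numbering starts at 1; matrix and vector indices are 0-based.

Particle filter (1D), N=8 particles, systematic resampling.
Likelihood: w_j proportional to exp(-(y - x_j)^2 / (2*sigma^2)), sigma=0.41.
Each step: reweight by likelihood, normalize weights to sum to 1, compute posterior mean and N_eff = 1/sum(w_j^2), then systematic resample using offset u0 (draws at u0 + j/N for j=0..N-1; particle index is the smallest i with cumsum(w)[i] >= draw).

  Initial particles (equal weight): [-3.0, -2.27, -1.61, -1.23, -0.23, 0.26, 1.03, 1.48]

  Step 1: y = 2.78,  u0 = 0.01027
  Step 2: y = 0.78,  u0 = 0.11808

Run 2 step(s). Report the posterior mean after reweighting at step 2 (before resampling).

post_mean = 1.3281

step 1: w=[0.0000, 0.0000, 0.0000, 0.0000, 0.0000, 0.0000, 0.0166, 0.9834]  mean=1.4725  Neff=1.0337  idx=[6, 7, 7, 7, 7, 7, 7, 7]
step 2: w=[0.3375, 0.0946, 0.0946, 0.0946, 0.0946, 0.0946, 0.0946, 0.0946]  mean=1.3281  Neff=5.6619  idx=[0, 0, 1, 2, 3, 5, 6, 7]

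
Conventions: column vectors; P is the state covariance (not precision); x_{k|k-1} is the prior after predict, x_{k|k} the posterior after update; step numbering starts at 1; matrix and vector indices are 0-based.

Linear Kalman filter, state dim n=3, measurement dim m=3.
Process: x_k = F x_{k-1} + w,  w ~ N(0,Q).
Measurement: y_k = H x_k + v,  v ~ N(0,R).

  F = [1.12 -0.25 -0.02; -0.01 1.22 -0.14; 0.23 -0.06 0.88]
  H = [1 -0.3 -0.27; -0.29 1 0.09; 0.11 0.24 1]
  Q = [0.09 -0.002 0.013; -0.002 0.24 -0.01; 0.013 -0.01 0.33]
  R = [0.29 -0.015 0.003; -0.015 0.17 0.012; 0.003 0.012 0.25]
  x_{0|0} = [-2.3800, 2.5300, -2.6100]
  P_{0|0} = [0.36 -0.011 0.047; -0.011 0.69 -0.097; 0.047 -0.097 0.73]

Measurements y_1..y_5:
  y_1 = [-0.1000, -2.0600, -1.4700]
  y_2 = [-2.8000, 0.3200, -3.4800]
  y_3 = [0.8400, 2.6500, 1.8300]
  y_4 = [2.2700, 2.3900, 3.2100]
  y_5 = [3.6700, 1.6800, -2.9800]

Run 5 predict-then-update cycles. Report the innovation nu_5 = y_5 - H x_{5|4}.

step 1: x^-=[-3.2459, 3.4758, -2.9960]  P^-=[0.5881 -0.2379 0.1719; -0.2379 1.3149 -0.2612; 0.1719 -0.2612 0.9464]  S=[1.0730 -0.7551 -0.0696; -0.7551 1.6240 0.0693; -0.0696 0.0693 1.1791]  K=[0.6057 0.0317 0.1862; 0.0967 0.8836 -0.0224; -0.1128 -0.2245 0.7720]  nu=[3.3797, -6.2075, 1.0489]  x^+=[-1.2003, -1.7056, -1.1737]  P^+=[0.1958 0.0540 0.0142; 0.0540 0.1678 -0.0409; 0.0142 -0.0409 0.1982]
step 2: x^-=[-0.8945, -1.9045, -1.2066]  P^-=[0.3149 0.0165 0.0786; 0.0165 0.5064 -0.0768; 0.0786 -0.0768 0.5031]  S=[0.6223 -0.2165 -0.0269; -0.2165 0.6795 0.0689; -0.0269 0.0689 0.7673]  K=[0.4842 0.0377 0.1664; 0.0775 0.7532 -0.0043; -0.0871 -0.1742 0.6554]  nu=[-2.8027, 2.0737, -1.7179]  x^+=[-2.4592, -0.5524, -2.4497]  P^+=[0.1581 0.0456 0.0152; 0.0456 0.1429 -0.0311; 0.0152 -0.0311 0.1673]
step 3: x^-=[-2.5672, -0.3064, -2.6882]  P^-=[0.2708 0.0129 0.0689; 0.0129 0.4655 -0.0629; 0.0689 -0.0629 0.4766]  S=[0.5823 -0.2005 -0.0369; -0.2005 0.6397 0.0749; -0.0369 0.0749 0.7423]  K=[0.4462 0.0286 0.1564; 0.0637 0.7333 -0.0032; -0.0862 -0.1650 0.6443]  nu=[2.5894, 2.4539, 4.8742]  x^+=[-0.5790, 1.6426, -0.1759]  P^+=[0.1458 0.0410 0.0149; 0.0410 0.1382 -0.0295; 0.0149 -0.0295 0.1643]
step 4: x^-=[-1.0556, 2.0343, -0.3865]  P^-=[0.2576 0.0081 0.0657; 0.0081 0.4580 -0.0617; 0.0657 -0.0617 0.4734]  S=[0.5730 -0.2004 -0.0415; -0.2004 0.6343 0.0752; -0.0415 0.0752 0.7382]  K=[0.4336 0.0233 0.1521; 0.0579 0.7285 -0.0044; -0.0868 -0.1638 0.6429]  nu=[3.8315, 0.0843, 3.2244]  x^+=[1.0979, 2.3034, 1.3399]  P^+=[0.1415 0.0390 0.0147; 0.0390 0.1369 -0.0293; 0.0147 -0.0293 0.1639]
step 5: x^-=[0.6270, 2.6116, 1.2934]  P^-=[0.2533 0.0059 0.0646; 0.0059 0.4560 -0.0619; 0.0646 -0.0619 0.4729]  S=[0.5704 -0.2011 -0.0432; -0.2011 0.6332 0.0748; -0.0432 0.0748 0.7370]  K=[0.4293 0.0210 0.1504; 0.0557 0.7270 -0.0052; -0.0872 -0.1637 0.6426]  nu=[4.1757, -0.8662, -4.9692]  x^+=[1.6541, 2.2402, -2.1219]  P^+=[0.1400 0.0382 0.0146; 0.0382 0.1364 -0.0293; 0.0146 -0.0293 0.1639]

innov = [4.1757, -0.8662, -4.9692]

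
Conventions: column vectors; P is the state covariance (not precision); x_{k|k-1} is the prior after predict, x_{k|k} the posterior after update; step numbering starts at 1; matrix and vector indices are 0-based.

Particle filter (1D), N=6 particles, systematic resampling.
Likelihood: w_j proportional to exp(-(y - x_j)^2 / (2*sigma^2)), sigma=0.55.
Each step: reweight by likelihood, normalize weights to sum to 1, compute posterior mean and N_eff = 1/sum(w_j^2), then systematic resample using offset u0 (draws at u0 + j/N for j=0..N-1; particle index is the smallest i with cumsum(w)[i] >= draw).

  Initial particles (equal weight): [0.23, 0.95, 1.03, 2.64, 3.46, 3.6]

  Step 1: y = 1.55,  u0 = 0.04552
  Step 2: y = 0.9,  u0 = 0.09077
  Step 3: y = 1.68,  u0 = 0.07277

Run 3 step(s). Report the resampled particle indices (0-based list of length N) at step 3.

resampled_idx = [0, 1, 2, 3, 4, 5]

step 1: w=[0.0404, 0.3965, 0.4598, 0.1009, 0.0017, 0.0007]  mean=1.1344  Neff=2.6283  idx=[1, 1, 1, 2, 2, 2]
step 2: w=[0.1687, 0.1687, 0.1687, 0.1647, 0.1647, 0.1647]  mean=0.9895  Neff=5.9992  idx=[0, 1, 2, 3, 4, 5]
step 3: w=[0.1515, 0.1515, 0.1515, 0.1818, 0.1818, 0.1818]  mean=0.9936  Neff=5.9507  idx=[0, 1, 2, 3, 4, 5]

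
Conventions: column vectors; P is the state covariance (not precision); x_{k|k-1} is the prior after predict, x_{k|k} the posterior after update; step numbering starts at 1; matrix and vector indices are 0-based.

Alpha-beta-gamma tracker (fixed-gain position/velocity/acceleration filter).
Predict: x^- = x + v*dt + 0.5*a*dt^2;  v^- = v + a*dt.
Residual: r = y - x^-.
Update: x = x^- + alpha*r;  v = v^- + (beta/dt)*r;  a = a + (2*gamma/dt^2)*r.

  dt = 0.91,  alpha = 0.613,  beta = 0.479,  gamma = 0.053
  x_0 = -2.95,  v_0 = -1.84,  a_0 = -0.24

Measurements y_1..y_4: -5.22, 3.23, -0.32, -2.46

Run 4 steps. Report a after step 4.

step 1: x_pred=-4.7238  r=-0.4962  x^+=-5.0280  v^+=-2.3196  a^+=-0.3035
step 2: x_pred=-7.2645  r=10.4945  x^+=-0.8314  v^+=2.9282  a^+=1.0398
step 3: x_pred=2.2638  r=-2.5838  x^+=0.6799  v^+=2.5144  a^+=0.7091
step 4: x_pred=3.2616  r=-5.7216  x^+=-0.2457  v^+=0.1479  a^+=-0.0233

a_post = -0.0233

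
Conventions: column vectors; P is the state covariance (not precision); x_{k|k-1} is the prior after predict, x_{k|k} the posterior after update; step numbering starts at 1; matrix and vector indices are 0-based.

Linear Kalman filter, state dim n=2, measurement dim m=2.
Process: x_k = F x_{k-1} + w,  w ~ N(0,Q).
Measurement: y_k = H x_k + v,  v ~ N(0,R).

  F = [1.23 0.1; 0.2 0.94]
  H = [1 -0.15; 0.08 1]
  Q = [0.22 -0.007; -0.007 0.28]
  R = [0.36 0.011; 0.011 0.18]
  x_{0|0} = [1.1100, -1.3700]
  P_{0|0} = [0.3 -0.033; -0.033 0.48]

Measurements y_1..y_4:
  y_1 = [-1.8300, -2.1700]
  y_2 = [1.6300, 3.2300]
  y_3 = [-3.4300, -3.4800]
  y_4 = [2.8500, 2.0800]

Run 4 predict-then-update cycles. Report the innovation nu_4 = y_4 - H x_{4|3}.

innov = [5.2239, 4.3569]

step 1: x^-=[1.2283, -1.0658]  P^-=[0.6706 0.0731; 0.0731 0.7037]  S=[1.0245 0.0313; 0.0313 0.8997]  K=[0.6402 0.1186; -0.0558 0.7906]  nu=[-3.2182, -1.2025]  x^+=[-0.9746, -1.8368]  P^+=[0.2332 0.0097; 0.0097 0.1409]
step 2: x^-=[-1.3825, -1.9215]  P^-=[0.5767 0.0751; 0.0751 0.4175]  S=[0.9235 0.0687; 0.0687 0.6132]  K=[0.6025 0.1302; -0.0382 0.6949]  nu=[2.7243, 5.2621]  x^+=[0.9440, 1.6312]  P^+=[0.2202 0.0124; 0.0124 0.1237]
step 3: x^-=[1.3242, 1.7221]  P^-=[0.5575 0.0734; 0.0734 0.4028]  S=[0.9045 0.0677; 0.0677 0.5981]  K=[0.5944 0.1300; -0.0371 0.6874]  nu=[-4.4959, -5.3081]  x^+=[-2.0384, -1.7602]  P^+=[0.2173 0.0126; 0.0126 0.1223]
step 4: x^-=[-2.6832, -2.0622]  P^-=[0.5531 0.0727; 0.0727 0.4015]  S=[0.9003 0.0669; 0.0669 0.5967]  K=[0.5926 0.1296; -0.0371 0.6868]  nu=[5.2239, 4.3569]  x^+=[0.9771, 0.7362]  P^+=[0.2166 0.0125; 0.0125 0.1222]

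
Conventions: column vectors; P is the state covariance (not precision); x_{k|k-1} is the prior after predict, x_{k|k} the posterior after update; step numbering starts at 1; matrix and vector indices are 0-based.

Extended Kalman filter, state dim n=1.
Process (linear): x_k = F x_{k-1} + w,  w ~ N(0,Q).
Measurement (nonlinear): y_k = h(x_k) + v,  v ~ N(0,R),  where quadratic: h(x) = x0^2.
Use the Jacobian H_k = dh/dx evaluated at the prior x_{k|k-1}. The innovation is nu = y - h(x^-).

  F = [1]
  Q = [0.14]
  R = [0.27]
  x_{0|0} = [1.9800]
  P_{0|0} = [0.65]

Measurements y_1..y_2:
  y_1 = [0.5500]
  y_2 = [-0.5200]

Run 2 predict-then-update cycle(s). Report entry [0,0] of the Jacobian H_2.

step 1: x^-=[1.9800]  P^-=[0.7900]  H_jac=[3.9600]  S=[12.6585]  K=[0.2471]  nu=[-3.3704]  x^+=[1.1470]  P^+=[0.0169]
step 2: x^-=[1.1470]  P^-=[0.1569]  H_jac=[2.2941]  S=[1.0955]  K=[0.3285]  nu=[-1.8357]  x^+=[0.5441]  P^+=[0.0387]

H_jac[0,0] = 2.2941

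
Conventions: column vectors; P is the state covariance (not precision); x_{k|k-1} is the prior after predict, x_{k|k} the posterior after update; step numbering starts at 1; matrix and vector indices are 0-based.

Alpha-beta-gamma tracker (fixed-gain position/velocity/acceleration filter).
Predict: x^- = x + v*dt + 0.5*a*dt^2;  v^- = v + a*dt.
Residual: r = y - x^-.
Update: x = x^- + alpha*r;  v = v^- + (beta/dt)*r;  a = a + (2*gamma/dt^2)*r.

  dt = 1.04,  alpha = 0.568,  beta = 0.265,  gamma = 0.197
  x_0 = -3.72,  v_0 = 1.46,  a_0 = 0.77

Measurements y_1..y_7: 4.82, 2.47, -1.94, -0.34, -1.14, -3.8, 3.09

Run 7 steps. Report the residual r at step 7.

resid = 23.0867

step 1: x_pred=-1.7852  r=6.6052  x^+=1.9666  v^+=3.9439  a^+=3.1761
step 2: x_pred=7.7858  r=-5.3158  x^+=4.7664  v^+=5.8925  a^+=1.2397
step 3: x_pred=11.5650  r=-13.5050  x^+=3.8942  v^+=3.7406  a^+=-3.6799
step 4: x_pred=5.7943  r=-6.1343  x^+=2.3100  v^+=-1.6495  a^+=-5.9144
step 5: x_pred=-2.6040  r=1.4640  x^+=-1.7725  v^+=-7.4275  a^+=-5.3811
step 6: x_pred=-12.4072  r=8.6072  x^+=-7.5183  v^+=-10.8307  a^+=-2.2457
step 7: x_pred=-19.9967  r=23.0867  x^+=-6.8835  v^+=-7.2836  a^+=6.1642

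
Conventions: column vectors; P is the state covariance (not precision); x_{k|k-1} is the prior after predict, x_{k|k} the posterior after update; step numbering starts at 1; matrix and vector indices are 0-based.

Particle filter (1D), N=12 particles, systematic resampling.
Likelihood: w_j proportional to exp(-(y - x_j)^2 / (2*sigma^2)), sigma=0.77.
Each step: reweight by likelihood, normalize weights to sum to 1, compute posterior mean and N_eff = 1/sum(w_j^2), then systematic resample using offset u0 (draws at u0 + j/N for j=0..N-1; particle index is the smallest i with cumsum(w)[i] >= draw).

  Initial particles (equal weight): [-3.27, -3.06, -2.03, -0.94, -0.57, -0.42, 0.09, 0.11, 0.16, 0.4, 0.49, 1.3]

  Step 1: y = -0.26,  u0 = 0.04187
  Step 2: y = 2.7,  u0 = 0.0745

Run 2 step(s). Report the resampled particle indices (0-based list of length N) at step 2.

resampled_idx = [6, 7, 8, 9, 9, 9, 10, 10, 11, 11, 11, 11]

step 1: w=[0.0001, 0.0002, 0.0106, 0.1003, 0.1366, 0.1450, 0.1336, 0.1320, 0.1277, 0.1026, 0.0922, 0.0190]  mean=-0.0974  Neff=8.2739  idx=[3, 4, 4, 5, 5, 6, 7, 7, 8, 9, 9, 10]
step 2: w=[0.0003, 0.0022, 0.0022, 0.0050, 0.0050, 0.0585, 0.0639, 0.0639, 0.0793, 0.2112, 0.2112, 0.2974]  mean=0.3397  Neff=5.1127  idx=[6, 7, 8, 9, 9, 9, 10, 10, 11, 11, 11, 11]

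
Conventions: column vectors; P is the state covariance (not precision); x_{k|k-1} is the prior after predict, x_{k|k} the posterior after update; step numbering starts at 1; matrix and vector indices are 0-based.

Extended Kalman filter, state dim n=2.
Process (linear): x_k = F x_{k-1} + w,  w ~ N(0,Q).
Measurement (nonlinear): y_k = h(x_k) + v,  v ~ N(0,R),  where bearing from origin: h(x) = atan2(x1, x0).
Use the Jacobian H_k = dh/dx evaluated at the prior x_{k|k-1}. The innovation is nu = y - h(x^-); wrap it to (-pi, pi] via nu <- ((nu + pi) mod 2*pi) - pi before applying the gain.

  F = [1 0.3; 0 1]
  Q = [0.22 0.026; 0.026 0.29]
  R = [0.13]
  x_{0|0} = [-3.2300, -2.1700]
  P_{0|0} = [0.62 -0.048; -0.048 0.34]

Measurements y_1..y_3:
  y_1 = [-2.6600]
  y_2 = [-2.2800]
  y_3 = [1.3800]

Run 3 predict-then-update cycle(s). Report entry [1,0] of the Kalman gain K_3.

K[1,0] = -0.7732

step 1: x^-=[-3.8810, -2.1700]  P^-=[0.8418 0.0800; 0.0800 0.6300]  H_jac=[0.1098 -0.1963]  S=[0.1610]  K=[0.4764; -0.7137]  nu=[-0.0282]  x^+=[-3.8945, -2.1498]  P^+=[0.8053 0.1347; 0.1347 0.5480]
step 2: x^-=[-4.5394, -2.1498]  P^-=[1.1554 0.3251; 0.3251 0.8380]  H_jac=[0.0852 -0.1799]  S=[0.1556]  K=[0.2569; -0.7912]  nu=[0.4193]  x^+=[-4.4317, -2.4816]  P^+=[1.1452 0.3568; 0.3568 0.7406]
step 3: x^-=[-5.1762, -2.4816]  P^-=[1.6459 0.6049; 0.6049 1.0306]  H_jac=[0.0753 -0.1571]  S=[0.1505]  K=[0.1923; -0.7732]  nu=[-2.2086]  x^+=[-5.6008, -0.7738]  P^+=[1.6403 0.6273; 0.6273 0.9407]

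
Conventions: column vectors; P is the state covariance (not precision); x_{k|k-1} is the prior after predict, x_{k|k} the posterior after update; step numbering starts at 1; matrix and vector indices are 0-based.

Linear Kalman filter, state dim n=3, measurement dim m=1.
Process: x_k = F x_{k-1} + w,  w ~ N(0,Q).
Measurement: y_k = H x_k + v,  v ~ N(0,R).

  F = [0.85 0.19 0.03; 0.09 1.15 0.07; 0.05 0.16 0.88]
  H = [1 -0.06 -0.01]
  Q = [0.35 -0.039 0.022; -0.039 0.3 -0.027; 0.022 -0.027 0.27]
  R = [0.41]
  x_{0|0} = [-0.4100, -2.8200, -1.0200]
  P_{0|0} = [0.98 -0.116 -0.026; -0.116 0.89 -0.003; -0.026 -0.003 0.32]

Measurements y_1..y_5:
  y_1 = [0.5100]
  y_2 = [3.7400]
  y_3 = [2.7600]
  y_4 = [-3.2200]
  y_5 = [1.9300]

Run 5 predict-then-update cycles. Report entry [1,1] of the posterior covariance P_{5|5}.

P_post[1,1] = 4.8483

step 1: x^-=[-0.9149, -3.3513, -1.3693]  P^-=[1.0516 0.1140 0.0623; 0.1140 1.4617 0.1473; 0.0623 0.1473 0.5381]  S=[1.4522]  K=[0.7190; 0.0171; 0.0331]  nu=[1.2101]  x^+=[-0.0448, -3.3306, -1.3293]  P^+=[0.3008 0.0961 0.0277; 0.0961 1.4613 0.1465; 0.0277 0.1465 0.5365]
step 2: x^-=[-0.7108, -3.9273, -1.7049]  P^-=[0.6547 0.4088 0.1533; 0.4088 2.2815 0.4354; 0.1533 0.4354 0.7688]  S=[1.0214]  K=[0.6155; 0.2619; 0.1170]  nu=[4.1981]  x^+=[1.8731, -2.8277, -1.2136]  P^+=[0.2678 0.2441 0.0798; 0.2441 2.2114 0.4041; 0.0798 0.4041 0.7548]
step 3: x^-=[1.0185, -3.1682, -1.4268]  P^-=[0.7115 0.7333 0.2853; 0.7333 3.3470 0.8652; 0.2853 0.8652 1.0365]  S=[1.0410]  K=[0.6385; 0.5032; 0.2143]  nu=[1.5372]  x^+=[1.9999, -2.3947, -1.0974]  P^+=[0.2871 0.3989 0.1429; 0.3989 3.0834 0.7529; 0.1429 0.7529 0.9887]
step 4: x^-=[1.2120, -2.6507, -1.2489]  P^-=[0.8144 1.1003 0.4487; 1.1003 4.5905 1.4134; 0.4487 1.4134 1.3463]  S=[1.1017]  K=[0.6752; 0.7359; 0.3181]  nu=[-4.6036]  x^+=[-1.8962, -6.0386, -2.7132]  P^+=[0.3121 0.5529 0.2121; 0.5529 3.9939 1.1556; 0.2121 1.1556 1.2349]
step 5: x^-=[-2.8405, -7.3050, -3.4486]  P^-=[0.9234 1.4785 0.6274; 1.4785 5.8936 2.0250; 0.6274 2.0250 1.6822]  S=[1.1672]  K=[0.7097; 0.9464; 0.4190]  nu=[4.2977]  x^+=[0.2096, -3.2378, -1.6476]  P^+=[0.3355 0.6945 0.2803; 0.6945 4.8483 1.5621; 0.2803 1.5621 1.4772]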